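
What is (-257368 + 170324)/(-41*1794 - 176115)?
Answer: 87044/249669 ≈ 0.34864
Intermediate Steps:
(-257368 + 170324)/(-41*1794 - 176115) = -87044/(-73554 - 176115) = -87044/(-249669) = -87044*(-1/249669) = 87044/249669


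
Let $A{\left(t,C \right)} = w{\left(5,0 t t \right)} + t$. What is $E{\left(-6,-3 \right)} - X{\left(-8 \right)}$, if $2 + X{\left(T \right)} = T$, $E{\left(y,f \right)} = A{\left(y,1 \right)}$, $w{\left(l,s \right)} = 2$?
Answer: $6$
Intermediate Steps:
$A{\left(t,C \right)} = 2 + t$
$E{\left(y,f \right)} = 2 + y$
$X{\left(T \right)} = -2 + T$
$E{\left(-6,-3 \right)} - X{\left(-8 \right)} = \left(2 - 6\right) - \left(-2 - 8\right) = -4 - -10 = -4 + 10 = 6$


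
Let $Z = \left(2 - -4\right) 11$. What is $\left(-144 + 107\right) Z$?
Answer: $-2442$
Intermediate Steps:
$Z = 66$ ($Z = \left(2 + 4\right) 11 = 6 \cdot 11 = 66$)
$\left(-144 + 107\right) Z = \left(-144 + 107\right) 66 = \left(-37\right) 66 = -2442$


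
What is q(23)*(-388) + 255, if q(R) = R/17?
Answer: -4589/17 ≈ -269.94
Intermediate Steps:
q(R) = R/17 (q(R) = R*(1/17) = R/17)
q(23)*(-388) + 255 = ((1/17)*23)*(-388) + 255 = (23/17)*(-388) + 255 = -8924/17 + 255 = -4589/17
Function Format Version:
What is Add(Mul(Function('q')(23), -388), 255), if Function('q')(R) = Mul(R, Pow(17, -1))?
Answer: Rational(-4589, 17) ≈ -269.94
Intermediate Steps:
Function('q')(R) = Mul(Rational(1, 17), R) (Function('q')(R) = Mul(R, Rational(1, 17)) = Mul(Rational(1, 17), R))
Add(Mul(Function('q')(23), -388), 255) = Add(Mul(Mul(Rational(1, 17), 23), -388), 255) = Add(Mul(Rational(23, 17), -388), 255) = Add(Rational(-8924, 17), 255) = Rational(-4589, 17)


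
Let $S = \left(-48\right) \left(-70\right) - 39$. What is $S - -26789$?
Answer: $30110$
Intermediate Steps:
$S = 3321$ ($S = 3360 - 39 = 3321$)
$S - -26789 = 3321 - -26789 = 3321 + 26789 = 30110$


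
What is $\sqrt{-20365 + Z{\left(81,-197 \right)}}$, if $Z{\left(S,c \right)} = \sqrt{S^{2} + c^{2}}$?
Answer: $\sqrt{-20365 + \sqrt{45370}} \approx 141.96 i$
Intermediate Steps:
$\sqrt{-20365 + Z{\left(81,-197 \right)}} = \sqrt{-20365 + \sqrt{81^{2} + \left(-197\right)^{2}}} = \sqrt{-20365 + \sqrt{6561 + 38809}} = \sqrt{-20365 + \sqrt{45370}}$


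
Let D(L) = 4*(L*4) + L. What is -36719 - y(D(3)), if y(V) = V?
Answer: -36770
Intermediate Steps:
D(L) = 17*L (D(L) = 4*(4*L) + L = 16*L + L = 17*L)
-36719 - y(D(3)) = -36719 - 17*3 = -36719 - 1*51 = -36719 - 51 = -36770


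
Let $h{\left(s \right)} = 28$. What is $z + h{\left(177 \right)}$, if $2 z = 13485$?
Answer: $\frac{13541}{2} \approx 6770.5$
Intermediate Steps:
$z = \frac{13485}{2}$ ($z = \frac{1}{2} \cdot 13485 = \frac{13485}{2} \approx 6742.5$)
$z + h{\left(177 \right)} = \frac{13485}{2} + 28 = \frac{13541}{2}$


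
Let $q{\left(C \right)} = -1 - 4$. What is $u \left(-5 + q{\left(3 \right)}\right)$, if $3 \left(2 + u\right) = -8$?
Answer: $\frac{140}{3} \approx 46.667$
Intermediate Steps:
$u = - \frac{14}{3}$ ($u = -2 + \frac{1}{3} \left(-8\right) = -2 - \frac{8}{3} = - \frac{14}{3} \approx -4.6667$)
$q{\left(C \right)} = -5$
$u \left(-5 + q{\left(3 \right)}\right) = - \frac{14 \left(-5 - 5\right)}{3} = \left(- \frac{14}{3}\right) \left(-10\right) = \frac{140}{3}$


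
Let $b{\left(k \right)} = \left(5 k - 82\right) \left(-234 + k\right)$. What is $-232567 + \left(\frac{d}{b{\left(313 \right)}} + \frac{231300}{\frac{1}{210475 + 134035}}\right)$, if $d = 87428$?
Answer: $\frac{9335647394826409}{117157} \approx 7.9685 \cdot 10^{10}$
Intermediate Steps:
$b{\left(k \right)} = \left(-234 + k\right) \left(-82 + 5 k\right)$ ($b{\left(k \right)} = \left(-82 + 5 k\right) \left(-234 + k\right) = \left(-234 + k\right) \left(-82 + 5 k\right)$)
$-232567 + \left(\frac{d}{b{\left(313 \right)}} + \frac{231300}{\frac{1}{210475 + 134035}}\right) = -232567 + \left(\frac{87428}{19188 - 391876 + 5 \cdot 313^{2}} + \frac{231300}{\frac{1}{210475 + 134035}}\right) = -232567 + \left(\frac{87428}{19188 - 391876 + 5 \cdot 97969} + \frac{231300}{\frac{1}{344510}}\right) = -232567 + \left(\frac{87428}{19188 - 391876 + 489845} + 231300 \frac{1}{\frac{1}{344510}}\right) = -232567 + \left(\frac{87428}{117157} + 231300 \cdot 344510\right) = -232567 + \left(87428 \cdot \frac{1}{117157} + 79685163000\right) = -232567 + \left(\frac{87428}{117157} + 79685163000\right) = -232567 + \frac{9335674641678428}{117157} = \frac{9335647394826409}{117157}$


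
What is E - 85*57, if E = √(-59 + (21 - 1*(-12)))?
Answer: -4845 + I*√26 ≈ -4845.0 + 5.099*I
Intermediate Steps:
E = I*√26 (E = √(-59 + (21 + 12)) = √(-59 + 33) = √(-26) = I*√26 ≈ 5.099*I)
E - 85*57 = I*√26 - 85*57 = I*√26 - 4845 = -4845 + I*√26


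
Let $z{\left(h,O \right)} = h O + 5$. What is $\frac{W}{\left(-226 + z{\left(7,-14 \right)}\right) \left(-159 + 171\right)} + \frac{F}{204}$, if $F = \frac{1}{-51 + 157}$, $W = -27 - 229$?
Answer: $\frac{153877}{2299352} \approx 0.066922$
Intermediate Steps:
$z{\left(h,O \right)} = 5 + O h$ ($z{\left(h,O \right)} = O h + 5 = 5 + O h$)
$W = -256$ ($W = -27 - 229 = -256$)
$F = \frac{1}{106} \approx 0.009434$
$\frac{W}{\left(-226 + z{\left(7,-14 \right)}\right) \left(-159 + 171\right)} + \frac{F}{204} = - \frac{256}{\left(-226 + \left(5 - 98\right)\right) \left(-159 + 171\right)} + \frac{1}{106 \cdot 204} = - \frac{256}{\left(-226 + \left(5 - 98\right)\right) 12} + \frac{1}{106} \cdot \frac{1}{204} = - \frac{256}{\left(-226 - 93\right) 12} + \frac{1}{21624} = - \frac{256}{\left(-319\right) 12} + \frac{1}{21624} = - \frac{256}{-3828} + \frac{1}{21624} = \left(-256\right) \left(- \frac{1}{3828}\right) + \frac{1}{21624} = \frac{64}{957} + \frac{1}{21624} = \frac{153877}{2299352}$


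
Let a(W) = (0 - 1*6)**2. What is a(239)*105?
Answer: 3780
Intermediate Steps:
a(W) = 36 (a(W) = (0 - 6)**2 = (-6)**2 = 36)
a(239)*105 = 36*105 = 3780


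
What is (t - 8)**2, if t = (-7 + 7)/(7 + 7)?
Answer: 64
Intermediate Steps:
t = 0 (t = 0/14 = 0*(1/14) = 0)
(t - 8)**2 = (0 - 8)**2 = (-8)**2 = 64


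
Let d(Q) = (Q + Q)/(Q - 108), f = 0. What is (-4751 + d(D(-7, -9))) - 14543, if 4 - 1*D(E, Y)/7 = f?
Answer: -192947/10 ≈ -19295.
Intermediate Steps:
D(E, Y) = 28 (D(E, Y) = 28 - 7*0 = 28 + 0 = 28)
d(Q) = 2*Q/(-108 + Q) (d(Q) = (2*Q)/(-108 + Q) = 2*Q/(-108 + Q))
(-4751 + d(D(-7, -9))) - 14543 = (-4751 + 2*28/(-108 + 28)) - 14543 = (-4751 + 2*28/(-80)) - 14543 = (-4751 + 2*28*(-1/80)) - 14543 = (-4751 - 7/10) - 14543 = -47517/10 - 14543 = -192947/10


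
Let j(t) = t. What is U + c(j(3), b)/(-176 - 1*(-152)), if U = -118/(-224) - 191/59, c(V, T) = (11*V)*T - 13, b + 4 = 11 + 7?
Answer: -424607/19824 ≈ -21.419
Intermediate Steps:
b = 14 (b = -4 + (11 + 7) = -4 + 18 = 14)
c(V, T) = -13 + 11*T*V (c(V, T) = 11*T*V - 13 = -13 + 11*T*V)
U = -17911/6608 (U = -118*(-1/224) - 191*1/59 = 59/112 - 191/59 = -17911/6608 ≈ -2.7105)
U + c(j(3), b)/(-176 - 1*(-152)) = -17911/6608 + (-13 + 11*14*3)/(-176 - 1*(-152)) = -17911/6608 + (-13 + 462)/(-176 + 152) = -17911/6608 + 449/(-24) = -17911/6608 + 449*(-1/24) = -17911/6608 - 449/24 = -424607/19824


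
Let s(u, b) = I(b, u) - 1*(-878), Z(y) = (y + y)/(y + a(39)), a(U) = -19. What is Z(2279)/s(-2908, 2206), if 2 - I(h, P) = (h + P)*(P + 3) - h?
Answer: -2279/2300933120 ≈ -9.9047e-7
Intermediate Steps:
I(h, P) = 2 + h - (3 + P)*(P + h) (I(h, P) = 2 - ((h + P)*(P + 3) - h) = 2 - ((P + h)*(3 + P) - h) = 2 - ((3 + P)*(P + h) - h) = 2 - (-h + (3 + P)*(P + h)) = 2 + (h - (3 + P)*(P + h)) = 2 + h - (3 + P)*(P + h))
Z(y) = 2*y/(-19 + y) (Z(y) = (y + y)/(y - 19) = (2*y)/(-19 + y) = 2*y/(-19 + y))
s(u, b) = 880 - u² - 3*u - 2*b - b*u (s(u, b) = (2 - u² - 3*u - 2*b - u*b) - 1*(-878) = (2 - u² - 3*u - 2*b - b*u) + 878 = 880 - u² - 3*u - 2*b - b*u)
Z(2279)/s(-2908, 2206) = (2*2279/(-19 + 2279))/(880 - 1*(-2908)² - 3*(-2908) - 2*2206 - 1*2206*(-2908)) = (2*2279/2260)/(880 - 1*8456464 + 8724 - 4412 + 6415048) = (2*2279*(1/2260))/(880 - 8456464 + 8724 - 4412 + 6415048) = (2279/1130)/(-2036224) = (2279/1130)*(-1/2036224) = -2279/2300933120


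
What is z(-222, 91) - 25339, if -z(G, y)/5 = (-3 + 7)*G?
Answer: -20899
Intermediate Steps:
z(G, y) = -20*G (z(G, y) = -5*(-3 + 7)*G = -20*G)
z(-222, 91) - 25339 = -20*(-222) - 25339 = 4440 - 25339 = -20899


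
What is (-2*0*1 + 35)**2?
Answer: 1225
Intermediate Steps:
(-2*0*1 + 35)**2 = (0*1 + 35)**2 = (0 + 35)**2 = 35**2 = 1225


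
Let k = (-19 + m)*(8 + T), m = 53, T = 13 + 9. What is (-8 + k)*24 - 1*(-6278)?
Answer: 30566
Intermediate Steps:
T = 22
k = 1020 (k = (-19 + 53)*(8 + 22) = 34*30 = 1020)
(-8 + k)*24 - 1*(-6278) = (-8 + 1020)*24 - 1*(-6278) = 1012*24 + 6278 = 24288 + 6278 = 30566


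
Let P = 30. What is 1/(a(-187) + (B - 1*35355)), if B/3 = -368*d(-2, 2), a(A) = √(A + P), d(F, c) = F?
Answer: -33147/1098723766 - I*√157/1098723766 ≈ -3.0169e-5 - 1.1404e-8*I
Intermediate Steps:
a(A) = √(30 + A) (a(A) = √(A + 30) = √(30 + A))
B = 2208 (B = 3*(-368*(-2)) = 3*736 = 2208)
1/(a(-187) + (B - 1*35355)) = 1/(√(30 - 187) + (2208 - 1*35355)) = 1/(√(-157) + (2208 - 35355)) = 1/(I*√157 - 33147) = 1/(-33147 + I*√157)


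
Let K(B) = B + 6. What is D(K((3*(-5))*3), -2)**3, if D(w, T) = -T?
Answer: 8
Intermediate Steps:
K(B) = 6 + B
D(K((3*(-5))*3), -2)**3 = (-1*(-2))**3 = 2**3 = 8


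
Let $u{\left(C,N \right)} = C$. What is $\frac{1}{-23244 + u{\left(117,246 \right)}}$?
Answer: $- \frac{1}{23127} \approx -4.324 \cdot 10^{-5}$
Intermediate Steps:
$\frac{1}{-23244 + u{\left(117,246 \right)}} = \frac{1}{-23244 + 117} = \frac{1}{-23127} = - \frac{1}{23127}$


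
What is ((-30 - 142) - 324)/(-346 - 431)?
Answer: 496/777 ≈ 0.63835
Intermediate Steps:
((-30 - 142) - 324)/(-346 - 431) = (-172 - 324)/(-777) = -496*(-1/777) = 496/777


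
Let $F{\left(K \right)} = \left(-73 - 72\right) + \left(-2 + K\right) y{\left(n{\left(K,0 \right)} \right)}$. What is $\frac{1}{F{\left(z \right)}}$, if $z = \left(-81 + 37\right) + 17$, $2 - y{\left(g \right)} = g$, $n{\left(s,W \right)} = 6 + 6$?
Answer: $\frac{1}{145} \approx 0.0068966$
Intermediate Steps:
$n{\left(s,W \right)} = 12$
$y{\left(g \right)} = 2 - g$
$z = -27$ ($z = -44 + 17 = -27$)
$F{\left(K \right)} = -125 - 10 K$ ($F{\left(K \right)} = \left(-73 - 72\right) + \left(-2 + K\right) \left(2 - 12\right) = -145 + \left(-2 + K\right) \left(2 - 12\right) = -145 + \left(-2 + K\right) \left(-10\right) = -145 - \left(-20 + 10 K\right) = -125 - 10 K$)
$\frac{1}{F{\left(z \right)}} = \frac{1}{-125 - -270} = \frac{1}{-125 + 270} = \frac{1}{145}$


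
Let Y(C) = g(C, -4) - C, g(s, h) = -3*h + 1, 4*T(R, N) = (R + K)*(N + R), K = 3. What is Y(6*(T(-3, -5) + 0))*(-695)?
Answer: -9035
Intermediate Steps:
T(R, N) = (3 + R)*(N + R)/4 (T(R, N) = ((R + 3)*(N + R))/4 = ((3 + R)*(N + R))/4 = (3 + R)*(N + R)/4)
g(s, h) = 1 - 3*h
Y(C) = 13 - C (Y(C) = (1 - 3*(-4)) - C = (1 + 12) - C = 13 - C)
Y(6*(T(-3, -5) + 0))*(-695) = (13 - 6*(((¼)*(-3)² + (¾)*(-5) + (¾)*(-3) + (¼)*(-5)*(-3)) + 0))*(-695) = (13 - 6*(((¼)*9 - 15/4 - 9/4 + 15/4) + 0))*(-695) = (13 - 6*((9/4 - 15/4 - 9/4 + 15/4) + 0))*(-695) = (13 - 6*(0 + 0))*(-695) = (13 - 6*0)*(-695) = (13 - 1*0)*(-695) = (13 + 0)*(-695) = 13*(-695) = -9035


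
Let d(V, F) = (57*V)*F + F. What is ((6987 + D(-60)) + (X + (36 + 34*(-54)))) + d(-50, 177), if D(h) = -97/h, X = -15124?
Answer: -30852503/60 ≈ -5.1421e+5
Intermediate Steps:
d(V, F) = F + 57*F*V (d(V, F) = 57*F*V + F = F + 57*F*V)
((6987 + D(-60)) + (X + (36 + 34*(-54)))) + d(-50, 177) = ((6987 - 97/(-60)) + (-15124 + (36 + 34*(-54)))) + 177*(1 + 57*(-50)) = ((6987 - 97*(-1/60)) + (-15124 + (36 - 1836))) + 177*(1 - 2850) = ((6987 + 97/60) + (-15124 - 1800)) + 177*(-2849) = (419317/60 - 16924) - 504273 = -596123/60 - 504273 = -30852503/60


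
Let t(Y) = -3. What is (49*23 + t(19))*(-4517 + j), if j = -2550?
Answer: -7943308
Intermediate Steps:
(49*23 + t(19))*(-4517 + j) = (49*23 - 3)*(-4517 - 2550) = (1127 - 3)*(-7067) = 1124*(-7067) = -7943308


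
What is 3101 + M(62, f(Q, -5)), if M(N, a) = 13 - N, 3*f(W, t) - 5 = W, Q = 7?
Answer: 3052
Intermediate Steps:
f(W, t) = 5/3 + W/3
3101 + M(62, f(Q, -5)) = 3101 + (13 - 1*62) = 3101 + (13 - 62) = 3101 - 49 = 3052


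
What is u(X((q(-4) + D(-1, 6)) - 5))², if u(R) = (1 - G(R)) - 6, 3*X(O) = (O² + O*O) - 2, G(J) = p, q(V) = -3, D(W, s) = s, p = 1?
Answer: 36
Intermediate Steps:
G(J) = 1
X(O) = -⅔ + 2*O²/3 (X(O) = ((O² + O*O) - 2)/3 = ((O² + O²) - 2)/3 = (2*O² - 2)/3 = (-2 + 2*O²)/3 = -⅔ + 2*O²/3)
u(R) = -6 (u(R) = (1 - 1*1) - 6 = (1 - 1) - 6 = 0 - 6 = -6)
u(X((q(-4) + D(-1, 6)) - 5))² = (-6)² = 36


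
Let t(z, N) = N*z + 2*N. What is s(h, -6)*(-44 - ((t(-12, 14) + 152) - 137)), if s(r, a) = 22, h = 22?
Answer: 1782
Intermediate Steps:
t(z, N) = 2*N + N*z
s(h, -6)*(-44 - ((t(-12, 14) + 152) - 137)) = 22*(-44 - ((14*(2 - 12) + 152) - 137)) = 22*(-44 - ((14*(-10) + 152) - 137)) = 22*(-44 - ((-140 + 152) - 137)) = 22*(-44 - (12 - 137)) = 22*(-44 - 1*(-125)) = 22*(-44 + 125) = 22*81 = 1782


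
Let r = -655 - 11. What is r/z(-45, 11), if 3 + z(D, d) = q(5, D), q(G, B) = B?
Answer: 111/8 ≈ 13.875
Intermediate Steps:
z(D, d) = -3 + D
r = -666 (r = -655 - 1*11 = -655 - 11 = -666)
r/z(-45, 11) = -666/(-3 - 45) = -666/(-48) = -666*(-1/48) = 111/8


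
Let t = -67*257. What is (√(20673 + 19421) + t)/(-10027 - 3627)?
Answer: 17219/13654 - √40094/13654 ≈ 1.2464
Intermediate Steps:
t = -17219
(√(20673 + 19421) + t)/(-10027 - 3627) = (√(20673 + 19421) - 17219)/(-10027 - 3627) = (√40094 - 17219)/(-13654) = (-17219 + √40094)*(-1/13654) = 17219/13654 - √40094/13654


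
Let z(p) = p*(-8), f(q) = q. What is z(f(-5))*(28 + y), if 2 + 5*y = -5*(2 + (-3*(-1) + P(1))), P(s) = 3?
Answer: 784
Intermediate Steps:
z(p) = -8*p
y = -42/5 (y = -⅖ + (-5*(2 + (-3*(-1) + 3)))/5 = -⅖ + (-5*(2 + (3 + 3)))/5 = -⅖ + (-5*(2 + 6))/5 = -⅖ + (-5*8)/5 = -⅖ + (⅕)*(-40) = -⅖ - 8 = -42/5 ≈ -8.4000)
z(f(-5))*(28 + y) = (-8*(-5))*(28 - 42/5) = 40*(98/5) = 784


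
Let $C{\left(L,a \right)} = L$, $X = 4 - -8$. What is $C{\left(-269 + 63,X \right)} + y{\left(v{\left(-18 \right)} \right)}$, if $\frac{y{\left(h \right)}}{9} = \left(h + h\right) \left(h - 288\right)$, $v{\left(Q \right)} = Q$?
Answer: $98938$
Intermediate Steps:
$X = 12$ ($X = 4 + 8 = 12$)
$y{\left(h \right)} = 18 h \left(-288 + h\right)$ ($y{\left(h \right)} = 9 \left(h + h\right) \left(h - 288\right) = 9 \cdot 2 h \left(-288 + h\right) = 18 h \left(-288 + h\right)$)
$C{\left(-269 + 63,X \right)} + y{\left(v{\left(-18 \right)} \right)} = \left(-269 + 63\right) + 18 \left(-18\right) \left(-288 - 18\right) = -206 + 18 \left(-18\right) \left(-306\right) = -206 + 99144 = 98938$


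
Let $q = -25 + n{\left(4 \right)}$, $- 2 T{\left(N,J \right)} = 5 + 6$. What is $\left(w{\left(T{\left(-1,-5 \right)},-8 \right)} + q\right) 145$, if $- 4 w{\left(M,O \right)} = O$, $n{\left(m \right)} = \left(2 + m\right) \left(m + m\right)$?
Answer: $3625$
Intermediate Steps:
$T{\left(N,J \right)} = - \frac{11}{2}$ ($T{\left(N,J \right)} = - \frac{5 + 6}{2} = \left(- \frac{1}{2}\right) 11 = - \frac{11}{2}$)
$n{\left(m \right)} = 2 m \left(2 + m\right)$ ($n{\left(m \right)} = \left(2 + m\right) 2 m = 2 m \left(2 + m\right)$)
$w{\left(M,O \right)} = - \frac{O}{4}$
$q = 23$ ($q = -25 + 2 \cdot 4 \left(2 + 4\right) = -25 + 2 \cdot 4 \cdot 6 = -25 + 48 = 23$)
$\left(w{\left(T{\left(-1,-5 \right)},-8 \right)} + q\right) 145 = \left(\left(- \frac{1}{4}\right) \left(-8\right) + 23\right) 145 = \left(2 + 23\right) 145 = 25 \cdot 145 = 3625$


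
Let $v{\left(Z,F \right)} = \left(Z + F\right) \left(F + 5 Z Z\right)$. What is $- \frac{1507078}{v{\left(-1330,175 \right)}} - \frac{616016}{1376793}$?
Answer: $- \frac{21181474357418}{47356114661625} \approx -0.44728$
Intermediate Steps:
$v{\left(Z,F \right)} = \left(F + Z\right) \left(F + 5 Z^{2}\right)$
$- \frac{1507078}{v{\left(-1330,175 \right)}} - \frac{616016}{1376793} = - \frac{1507078}{175^{2} + 5 \left(-1330\right)^{3} + 175 \left(-1330\right) + 5 \cdot 175 \left(-1330\right)^{2}} - \frac{616016}{1376793} = - \frac{1507078}{30625 + 5 \left(-2352637000\right) - 232750 + 5 \cdot 175 \cdot 1768900} - \frac{616016}{1376793} = - \frac{1507078}{30625 - 11763185000 - 232750 + 1547787500} - \frac{616016}{1376793} = - \frac{1507078}{-10215599625} - \frac{616016}{1376793} = \left(-1507078\right) \left(- \frac{1}{10215599625}\right) - \frac{616016}{1376793} = \frac{1507078}{10215599625} - \frac{616016}{1376793} = - \frac{21181474357418}{47356114661625}$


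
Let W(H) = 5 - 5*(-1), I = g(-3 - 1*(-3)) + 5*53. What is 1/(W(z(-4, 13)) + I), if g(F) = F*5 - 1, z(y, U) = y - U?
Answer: 1/274 ≈ 0.0036496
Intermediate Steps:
g(F) = -1 + 5*F (g(F) = 5*F - 1 = -1 + 5*F)
I = 264 (I = (-1 + 5*(-3 - 1*(-3))) + 5*53 = (-1 + 5*(-3 + 3)) + 265 = (-1 + 5*0) + 265 = (-1 + 0) + 265 = -1 + 265 = 264)
W(H) = 10 (W(H) = 5 + 5 = 10)
1/(W(z(-4, 13)) + I) = 1/(10 + 264) = 1/274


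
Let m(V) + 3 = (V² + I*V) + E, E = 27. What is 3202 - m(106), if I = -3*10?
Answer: -4878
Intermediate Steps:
I = -30
m(V) = 24 + V² - 30*V (m(V) = -3 + ((V² - 30*V) + 27) = -3 + (27 + V² - 30*V) = 24 + V² - 30*V)
3202 - m(106) = 3202 - (24 + 106² - 30*106) = 3202 - (24 + 11236 - 3180) = 3202 - 1*8080 = 3202 - 8080 = -4878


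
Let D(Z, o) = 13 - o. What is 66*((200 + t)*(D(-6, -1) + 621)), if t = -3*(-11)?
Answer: 9765030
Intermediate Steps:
t = 33
66*((200 + t)*(D(-6, -1) + 621)) = 66*((200 + 33)*((13 - 1*(-1)) + 621)) = 66*(233*((13 + 1) + 621)) = 66*(233*(14 + 621)) = 66*(233*635) = 66*147955 = 9765030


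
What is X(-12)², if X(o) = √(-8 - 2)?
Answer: -10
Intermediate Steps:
X(o) = I*√10 (X(o) = √(-10) = I*√10)
X(-12)² = (I*√10)² = -10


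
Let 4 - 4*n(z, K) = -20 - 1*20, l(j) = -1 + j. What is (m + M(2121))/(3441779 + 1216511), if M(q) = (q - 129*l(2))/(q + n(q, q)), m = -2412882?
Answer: -643032804/1241434285 ≈ -0.51798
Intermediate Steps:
n(z, K) = 11 (n(z, K) = 1 - (-20 - 1*20)/4 = 1 - (-20 - 20)/4 = 1 - ¼*(-40) = 1 + 10 = 11)
M(q) = (-129 + q)/(11 + q) (M(q) = (q - 129*(-1 + 2))/(q + 11) = (q - 129*1)/(11 + q) = (q - 129)/(11 + q) = (-129 + q)/(11 + q))
(m + M(2121))/(3441779 + 1216511) = (-2412882 + (-129 + 2121)/(11 + 2121))/(3441779 + 1216511) = (-2412882 + 1992/2132)/4658290 = (-2412882 + (1/2132)*1992)*(1/4658290) = (-2412882 + 498/533)*(1/4658290) = -1286065608/533*1/4658290 = -643032804/1241434285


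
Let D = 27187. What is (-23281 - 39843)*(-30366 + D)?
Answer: 200671196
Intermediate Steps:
(-23281 - 39843)*(-30366 + D) = (-23281 - 39843)*(-30366 + 27187) = -63124*(-3179) = 200671196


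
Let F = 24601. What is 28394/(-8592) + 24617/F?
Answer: -243505765/105685896 ≈ -2.3041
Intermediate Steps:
28394/(-8592) + 24617/F = 28394/(-8592) + 24617/24601 = 28394*(-1/8592) + 24617*(1/24601) = -14197/4296 + 24617/24601 = -243505765/105685896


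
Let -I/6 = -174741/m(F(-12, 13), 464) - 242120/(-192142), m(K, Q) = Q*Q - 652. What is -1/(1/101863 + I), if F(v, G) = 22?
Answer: 350087235686302/936857061490073 ≈ 0.37368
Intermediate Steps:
m(K, Q) = -652 + Q**2 (m(K, Q) = Q**2 - 652 = -652 + Q**2)
I = -9197260029/3436843954 (I = -6*(-174741/(-652 + 464**2) - 242120/(-192142)) = -6*(-174741/(-652 + 215296) - 242120*(-1/192142)) = -6*(-174741/214644 + 121060/96071) = -6*(-174741*1/214644 + 121060/96071) = -6*(-58247/71548 + 121060/96071) = -6*3065753343/6873687908 = -9197260029/3436843954 ≈ -2.6761)
-1/(1/101863 + I) = -1/(1/101863 - 9197260029/3436843954) = -1/(-936857061490073/350087235686302) = -1*(-350087235686302/936857061490073) = 350087235686302/936857061490073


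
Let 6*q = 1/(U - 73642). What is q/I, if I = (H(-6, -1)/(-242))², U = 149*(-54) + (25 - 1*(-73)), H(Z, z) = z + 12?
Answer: -121/122385 ≈ -0.00098868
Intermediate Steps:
H(Z, z) = 12 + z
U = -7948 (U = -8046 + (25 + 73) = -8046 + 98 = -7948)
I = 1/484 (I = ((12 - 1)/(-242))² = (11*(-1/242))² = (-1/22)² = 1/484 ≈ 0.0020661)
q = -1/489540 (q = 1/(6*(-7948 - 73642)) = (⅙)/(-81590) = (⅙)*(-1/81590) = -1/489540 ≈ -2.0427e-6)
q/I = -1/(489540*1/484) = -1/489540*484 = -121/122385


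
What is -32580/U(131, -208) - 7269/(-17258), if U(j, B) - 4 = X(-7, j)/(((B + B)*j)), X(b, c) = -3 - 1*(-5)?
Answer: -15319821903141/1880966678 ≈ -8144.7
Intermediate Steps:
X(b, c) = 2 (X(b, c) = -3 + 5 = 2)
U(j, B) = 4 + 1/(B*j) (U(j, B) = 4 + 2/(((B + B)*j)) = 4 + 2/(((2*B)*j)) = 4 + 2/((2*B*j)) = 4 + 2*(1/(2*B*j)) = 4 + 1/(B*j))
-32580/U(131, -208) - 7269/(-17258) = -32580/(4 + 1/(-208*131)) - 7269/(-17258) = -32580/(4 - 1/208*1/131) - 7269*(-1/17258) = -32580/(4 - 1/27248) + 7269/17258 = -32580/108991/27248 + 7269/17258 = -32580*27248/108991 + 7269/17258 = -887739840/108991 + 7269/17258 = -15319821903141/1880966678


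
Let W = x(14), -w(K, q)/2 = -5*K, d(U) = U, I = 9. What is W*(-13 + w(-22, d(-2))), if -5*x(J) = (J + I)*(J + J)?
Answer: 150052/5 ≈ 30010.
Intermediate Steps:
w(K, q) = 10*K (w(K, q) = -(-10)*K = 10*K)
x(J) = -2*J*(9 + J)/5 (x(J) = -(J + 9)*(J + J)/5 = -(9 + J)*2*J/5 = -2*J*(9 + J)/5)
W = -644/5 (W = -2/5*14*(9 + 14) = -2/5*14*23 = -644/5 ≈ -128.80)
W*(-13 + w(-22, d(-2))) = -644*(-13 + 10*(-22))/5 = -644*(-13 - 220)/5 = -644/5*(-233) = 150052/5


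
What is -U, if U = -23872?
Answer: 23872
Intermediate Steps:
-U = -1*(-23872) = 23872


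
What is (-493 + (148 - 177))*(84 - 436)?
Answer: 183744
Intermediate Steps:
(-493 + (148 - 177))*(84 - 436) = (-493 - 29)*(-352) = -522*(-352) = 183744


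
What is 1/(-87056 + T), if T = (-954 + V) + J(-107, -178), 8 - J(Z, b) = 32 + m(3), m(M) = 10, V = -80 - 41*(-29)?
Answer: -1/86935 ≈ -1.1503e-5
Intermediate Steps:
V = 1109 (V = -80 + 1189 = 1109)
J(Z, b) = -34 (J(Z, b) = 8 - (32 + 10) = 8 - 1*42 = 8 - 42 = -34)
T = 121 (T = (-954 + 1109) - 34 = 155 - 34 = 121)
1/(-87056 + T) = 1/(-87056 + 121) = 1/(-86935) = -1/86935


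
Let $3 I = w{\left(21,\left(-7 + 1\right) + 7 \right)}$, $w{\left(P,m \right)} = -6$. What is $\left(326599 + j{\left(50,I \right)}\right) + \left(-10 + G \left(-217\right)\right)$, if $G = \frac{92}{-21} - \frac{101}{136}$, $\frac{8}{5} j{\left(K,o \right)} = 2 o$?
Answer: $\frac{133700915}{408} \approx 3.277 \cdot 10^{5}$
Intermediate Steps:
$I = -2$ ($I = \frac{1}{3} \left(-6\right) = -2$)
$j{\left(K,o \right)} = \frac{5 o}{4}$ ($j{\left(K,o \right)} = \frac{5 \cdot 2 o}{8} = \frac{5 o}{4}$)
$G = - \frac{14633}{2856}$ ($G = 92 \left(- \frac{1}{21}\right) - \frac{101}{136} = - \frac{92}{21} - \frac{101}{136} = - \frac{14633}{2856} \approx -5.1236$)
$\left(326599 + j{\left(50,I \right)}\right) + \left(-10 + G \left(-217\right)\right) = \left(326599 + \frac{5}{4} \left(-2\right)\right) - - \frac{449543}{408} = \left(326599 - \frac{5}{2}\right) + \left(-10 + \frac{453623}{408}\right) = \frac{653193}{2} + \frac{449543}{408} = \frac{133700915}{408}$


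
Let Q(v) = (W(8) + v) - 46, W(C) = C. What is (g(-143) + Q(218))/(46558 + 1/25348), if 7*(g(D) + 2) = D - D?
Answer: 4511944/1180152185 ≈ 0.0038232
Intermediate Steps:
g(D) = -2 (g(D) = -2 + (D - D)/7 = -2 + (1/7)*0 = -2 + 0 = -2)
Q(v) = -38 + v (Q(v) = (8 + v) - 46 = -38 + v)
(g(-143) + Q(218))/(46558 + 1/25348) = (-2 + (-38 + 218))/(46558 + 1/25348) = (-2 + 180)/(46558 + 1/25348) = 178/(1180152185/25348) = 178*(25348/1180152185) = 4511944/1180152185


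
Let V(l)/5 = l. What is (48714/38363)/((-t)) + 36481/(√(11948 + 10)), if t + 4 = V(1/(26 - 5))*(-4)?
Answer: 511497/1994876 + 36481*√11958/11958 ≈ 333.87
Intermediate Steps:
V(l) = 5*l
t = -104/21 (t = -4 + (5/(26 - 5))*(-4) = -4 + (5/21)*(-4) = -4 - 20/21 = -104/21 ≈ -4.9524)
(48714/38363)/((-t)) + 36481/(√(11948 + 10)) = (48714/38363)/((-1*(-104/21))) + 36481/(√(11948 + 10)) = (48714*(1/38363))/(104/21) + 36481/(√11958) = (48714/38363)*(21/104) + 36481*(√11958/11958) = 511497/1994876 + 36481*√11958/11958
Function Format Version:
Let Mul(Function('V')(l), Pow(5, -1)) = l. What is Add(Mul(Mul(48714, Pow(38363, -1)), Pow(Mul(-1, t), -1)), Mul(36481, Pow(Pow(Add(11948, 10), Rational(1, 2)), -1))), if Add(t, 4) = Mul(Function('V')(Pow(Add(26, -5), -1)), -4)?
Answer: Add(Rational(511497, 1994876), Mul(Rational(36481, 11958), Pow(11958, Rational(1, 2)))) ≈ 333.87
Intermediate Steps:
Function('V')(l) = Mul(5, l)
t = Rational(-104, 21) (t = Add(-4, Mul(Mul(5, Pow(Add(26, -5), -1)), -4)) = Add(-4, Mul(Mul(5, Pow(21, -1)), -4)) = Add(-4, Mul(Mul(5, Rational(1, 21)), -4)) = Add(-4, Mul(Rational(5, 21), -4)) = Add(-4, Rational(-20, 21)) = Rational(-104, 21) ≈ -4.9524)
Add(Mul(Mul(48714, Pow(38363, -1)), Pow(Mul(-1, t), -1)), Mul(36481, Pow(Pow(Add(11948, 10), Rational(1, 2)), -1))) = Add(Mul(Mul(48714, Pow(38363, -1)), Pow(Mul(-1, Rational(-104, 21)), -1)), Mul(36481, Pow(Pow(Add(11948, 10), Rational(1, 2)), -1))) = Add(Mul(Mul(48714, Rational(1, 38363)), Pow(Rational(104, 21), -1)), Mul(36481, Pow(Pow(11958, Rational(1, 2)), -1))) = Add(Mul(Rational(48714, 38363), Rational(21, 104)), Mul(36481, Mul(Rational(1, 11958), Pow(11958, Rational(1, 2))))) = Add(Rational(511497, 1994876), Mul(Rational(36481, 11958), Pow(11958, Rational(1, 2))))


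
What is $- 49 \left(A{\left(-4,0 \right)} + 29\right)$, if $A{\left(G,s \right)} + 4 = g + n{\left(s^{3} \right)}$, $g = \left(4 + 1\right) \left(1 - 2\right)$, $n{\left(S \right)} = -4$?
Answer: $-784$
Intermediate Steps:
$g = -5$ ($g = 5 \left(-1\right) = -5$)
$A{\left(G,s \right)} = -13$ ($A{\left(G,s \right)} = -4 - 9 = -13$)
$- 49 \left(A{\left(-4,0 \right)} + 29\right) = - 49 \left(-13 + 29\right) = \left(-49\right) 16 = -784$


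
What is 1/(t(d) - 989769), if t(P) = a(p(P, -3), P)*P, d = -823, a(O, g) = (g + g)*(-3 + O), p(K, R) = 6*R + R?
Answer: -1/33501561 ≈ -2.9849e-8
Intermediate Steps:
p(K, R) = 7*R
a(O, g) = 2*g*(-3 + O) (a(O, g) = (2*g)*(-3 + O) = 2*g*(-3 + O))
t(P) = -48*P**2 (t(P) = (2*P*(-3 + 7*(-3)))*P = (2*P*(-3 - 21))*P = (2*P*(-24))*P = (-48*P)*P = -48*P**2)
1/(t(d) - 989769) = 1/(-48*(-823)**2 - 989769) = 1/(-48*677329 - 989769) = 1/(-32511792 - 989769) = 1/(-33501561) = -1/33501561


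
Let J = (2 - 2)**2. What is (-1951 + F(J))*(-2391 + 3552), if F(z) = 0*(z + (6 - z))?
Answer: -2265111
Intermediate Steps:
J = 0 (J = 0**2 = 0)
F(z) = 0 (F(z) = 0*6 = 0)
(-1951 + F(J))*(-2391 + 3552) = (-1951 + 0)*(-2391 + 3552) = -1951*1161 = -2265111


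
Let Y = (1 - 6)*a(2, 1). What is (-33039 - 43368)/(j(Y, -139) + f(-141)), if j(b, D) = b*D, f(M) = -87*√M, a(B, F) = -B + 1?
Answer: 53102865/1550254 - 6647409*I*√141/1550254 ≈ 34.254 - 50.917*I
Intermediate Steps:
a(B, F) = 1 - B
Y = 5 (Y = (1 - 6)*(1 - 1*2) = -5*(1 - 2) = -5*(-1) = 5)
j(b, D) = D*b
(-33039 - 43368)/(j(Y, -139) + f(-141)) = (-33039 - 43368)/(-139*5 - 87*I*√141) = -76407/(-695 - 87*I*√141)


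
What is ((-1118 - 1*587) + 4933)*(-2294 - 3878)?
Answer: -19923216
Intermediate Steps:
((-1118 - 1*587) + 4933)*(-2294 - 3878) = ((-1118 - 587) + 4933)*(-6172) = (-1705 + 4933)*(-6172) = 3228*(-6172) = -19923216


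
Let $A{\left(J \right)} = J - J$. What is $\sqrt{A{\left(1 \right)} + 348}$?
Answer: $2 \sqrt{87} \approx 18.655$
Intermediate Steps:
$A{\left(J \right)} = 0$
$\sqrt{A{\left(1 \right)} + 348} = \sqrt{0 + 348} = \sqrt{348} = 2 \sqrt{87}$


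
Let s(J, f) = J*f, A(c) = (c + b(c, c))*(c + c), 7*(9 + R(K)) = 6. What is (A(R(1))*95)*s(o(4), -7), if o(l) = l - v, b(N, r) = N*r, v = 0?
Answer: 123462000/49 ≈ 2.5196e+6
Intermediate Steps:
R(K) = -57/7 (R(K) = -9 + (1/7)*6 = -9 + 6/7 = -57/7)
o(l) = l (o(l) = l - 1*0 = l + 0 = l)
A(c) = 2*c*(c + c**2) (A(c) = (c + c*c)*(c + c) = (c + c**2)*(2*c) = 2*c*(c + c**2))
(A(R(1))*95)*s(o(4), -7) = ((2*(-57/7)**2*(1 - 57/7))*95)*(4*(-7)) = ((2*(3249/49)*(-50/7))*95)*(-28) = -324900/343*95*(-28) = -30865500/343*(-28) = 123462000/49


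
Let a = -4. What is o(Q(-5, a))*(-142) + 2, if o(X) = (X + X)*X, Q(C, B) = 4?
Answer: -4542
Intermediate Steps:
o(X) = 2*X² (o(X) = (2*X)*X = 2*X²)
o(Q(-5, a))*(-142) + 2 = (2*4²)*(-142) + 2 = (2*16)*(-142) + 2 = 32*(-142) + 2 = -4544 + 2 = -4542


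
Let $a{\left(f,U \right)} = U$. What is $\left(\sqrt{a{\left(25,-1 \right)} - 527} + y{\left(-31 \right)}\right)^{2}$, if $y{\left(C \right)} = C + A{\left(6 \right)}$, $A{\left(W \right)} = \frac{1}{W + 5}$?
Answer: $\frac{51712}{121} - \frac{2720 i \sqrt{33}}{11} \approx 427.37 - 1420.5 i$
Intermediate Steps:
$A{\left(W \right)} = \frac{1}{5 + W}$
$y{\left(C \right)} = \frac{1}{11} + C$ ($y{\left(C \right)} = C + \frac{1}{5 + 6} = C + \frac{1}{11} = \frac{1}{11} + C$)
$\left(\sqrt{a{\left(25,-1 \right)} - 527} + y{\left(-31 \right)}\right)^{2} = \left(\sqrt{-1 - 527} + \left(\frac{1}{11} - 31\right)\right)^{2} = \left(\sqrt{-1 - 527} - \frac{340}{11}\right)^{2} = \left(\sqrt{-528} - \frac{340}{11}\right)^{2} = \left(4 i \sqrt{33} - \frac{340}{11}\right)^{2} = \left(- \frac{340}{11} + 4 i \sqrt{33}\right)^{2}$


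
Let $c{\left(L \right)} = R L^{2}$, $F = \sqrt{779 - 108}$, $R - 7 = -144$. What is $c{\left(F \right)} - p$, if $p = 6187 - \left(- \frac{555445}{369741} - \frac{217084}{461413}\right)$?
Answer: $- \frac{16738909126292791}{170603304033} \approx -98116.0$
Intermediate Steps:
$R = -137$ ($R = 7 - 144 = -137$)
$F = \sqrt{671} \approx 25.904$
$c{\left(L \right)} = - 137 L^{2}$
$p = \frac{1055859196451200}{170603304033}$ ($p = 6187 - - \frac{336554399029}{170603304033} = 6187 + \left(\frac{217084}{461413} + \frac{555445}{369741}\right) = 6187 + \frac{336554399029}{170603304033} = \frac{1055859196451200}{170603304033} \approx 6189.0$)
$c{\left(F \right)} - p = - 137 \left(\sqrt{671}\right)^{2} - \frac{1055859196451200}{170603304033} = \left(-137\right) 671 - \frac{1055859196451200}{170603304033} = -91927 - \frac{1055859196451200}{170603304033} = - \frac{16738909126292791}{170603304033}$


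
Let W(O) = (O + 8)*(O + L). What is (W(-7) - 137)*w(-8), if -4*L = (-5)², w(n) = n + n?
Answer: 2404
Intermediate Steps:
w(n) = 2*n
L = -25/4 (L = -¼*(-5)² = -¼*25 = -25/4 ≈ -6.2500)
W(O) = (8 + O)*(-25/4 + O) (W(O) = (O + 8)*(O - 25/4) = (8 + O)*(-25/4 + O))
(W(-7) - 137)*w(-8) = ((-50 + (-7)² + (7/4)*(-7)) - 137)*(2*(-8)) = ((-50 + 49 - 49/4) - 137)*(-16) = (-53/4 - 137)*(-16) = -601/4*(-16) = 2404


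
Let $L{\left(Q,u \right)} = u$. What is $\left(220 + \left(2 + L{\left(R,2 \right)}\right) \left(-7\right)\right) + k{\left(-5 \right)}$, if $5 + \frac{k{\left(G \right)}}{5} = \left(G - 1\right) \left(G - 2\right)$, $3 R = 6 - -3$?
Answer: $377$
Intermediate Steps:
$R = 3$ ($R = \frac{6 - -3}{3} = \frac{6 + 3}{3} = \frac{1}{3} \cdot 9 = 3$)
$k{\left(G \right)} = -25 + 5 \left(-1 + G\right) \left(-2 + G\right)$ ($k{\left(G \right)} = -25 + 5 \left(G - 1\right) \left(G - 2\right) = -25 + 5 \left(-1 + G\right) \left(-2 + G\right)$)
$\left(220 + \left(2 + L{\left(R,2 \right)}\right) \left(-7\right)\right) + k{\left(-5 \right)} = \left(220 + \left(2 + 2\right) \left(-7\right)\right) - \left(-60 - 125\right) = \left(220 + 4 \left(-7\right)\right) + \left(-15 + 75 + 5 \cdot 25\right) = \left(220 - 28\right) + \left(-15 + 75 + 125\right) = 192 + 185 = 377$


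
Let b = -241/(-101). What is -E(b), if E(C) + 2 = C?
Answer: -39/101 ≈ -0.38614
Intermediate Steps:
b = 241/101 (b = -241*(-1/101) = 241/101 ≈ 2.3861)
E(C) = -2 + C
-E(b) = -(-2 + 241/101) = -1*39/101 = -39/101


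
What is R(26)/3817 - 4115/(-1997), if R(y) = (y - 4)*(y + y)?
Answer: 1635593/692959 ≈ 2.3603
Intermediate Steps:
R(y) = 2*y*(-4 + y) (R(y) = (-4 + y)*(2*y) = 2*y*(-4 + y))
R(26)/3817 - 4115/(-1997) = (2*26*(-4 + 26))/3817 - 4115/(-1997) = (2*26*22)*(1/3817) - 4115*(-1/1997) = 1144*(1/3817) + 4115/1997 = 104/347 + 4115/1997 = 1635593/692959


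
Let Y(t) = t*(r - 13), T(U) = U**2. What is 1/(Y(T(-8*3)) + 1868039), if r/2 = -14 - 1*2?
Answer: 1/1842119 ≈ 5.4285e-7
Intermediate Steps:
r = -32 (r = 2*(-14 - 1*2) = 2*(-14 - 2) = 2*(-16) = -32)
Y(t) = -45*t (Y(t) = t*(-32 - 13) = t*(-45) = -45*t)
1/(Y(T(-8*3)) + 1868039) = 1/(-45*(-8*3)**2 + 1868039) = 1/(-45*(-24)**2 + 1868039) = 1/(-45*576 + 1868039) = 1/(-25920 + 1868039) = 1/1842119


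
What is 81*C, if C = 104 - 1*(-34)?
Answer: 11178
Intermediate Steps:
C = 138 (C = 104 + 34 = 138)
81*C = 81*138 = 11178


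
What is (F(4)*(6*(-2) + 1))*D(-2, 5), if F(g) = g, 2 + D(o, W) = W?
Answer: -132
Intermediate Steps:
D(o, W) = -2 + W
(F(4)*(6*(-2) + 1))*D(-2, 5) = (4*(6*(-2) + 1))*(-2 + 5) = (4*(-12 + 1))*3 = (4*(-11))*3 = -44*3 = -132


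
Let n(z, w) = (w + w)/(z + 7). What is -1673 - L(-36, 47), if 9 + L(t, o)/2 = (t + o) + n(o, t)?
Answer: -5023/3 ≈ -1674.3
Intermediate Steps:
n(z, w) = 2*w/(7 + z) (n(z, w) = (2*w)/(7 + z) = 2*w/(7 + z))
L(t, o) = -18 + 2*o + 2*t + 4*t/(7 + o) (L(t, o) = -18 + 2*((t + o) + 2*t/(7 + o)) = -18 + 2*((o + t) + 2*t/(7 + o)) = -18 + 2*(o + t + 2*t/(7 + o)) = -18 + (2*o + 2*t + 4*t/(7 + o)) = -18 + 2*o + 2*t + 4*t/(7 + o))
-1673 - L(-36, 47) = -1673 - 2*(2*(-36) + (7 + 47)*(-9 + 47 - 36))/(7 + 47) = -1673 - 2*(-72 + 54*2)/54 = -1673 - 2*(-72 + 108)/54 = -1673 - 2*36/54 = -1673 - 1*4/3 = -1673 - 4/3 = -5023/3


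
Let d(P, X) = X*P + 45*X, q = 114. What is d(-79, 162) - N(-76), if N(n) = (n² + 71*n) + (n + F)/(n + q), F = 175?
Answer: -223843/38 ≈ -5890.6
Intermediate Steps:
d(P, X) = 45*X + P*X (d(P, X) = P*X + 45*X = 45*X + P*X)
N(n) = n² + 71*n + (175 + n)/(114 + n) (N(n) = (n² + 71*n) + (n + 175)/(n + 114) = (n² + 71*n) + (175 + n)/(114 + n) = n² + 71*n + (175 + n)/(114 + n))
d(-79, 162) - N(-76) = 162*(45 - 79) - (175 + (-76)³ + 185*(-76)² + 8095*(-76))/(114 - 76) = 162*(-34) - (175 - 438976 + 185*5776 - 615220)/38 = -5508 - (175 - 438976 + 1068560 - 615220)/38 = -5508 - 14539/38 = -223843/38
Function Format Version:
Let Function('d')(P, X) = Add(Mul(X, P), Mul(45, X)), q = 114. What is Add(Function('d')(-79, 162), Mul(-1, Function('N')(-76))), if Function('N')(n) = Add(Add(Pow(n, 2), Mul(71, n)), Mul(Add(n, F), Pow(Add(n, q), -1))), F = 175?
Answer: Rational(-223843, 38) ≈ -5890.6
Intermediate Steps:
Function('d')(P, X) = Add(Mul(45, X), Mul(P, X)) (Function('d')(P, X) = Add(Mul(P, X), Mul(45, X)) = Add(Mul(45, X), Mul(P, X)))
Function('N')(n) = Add(Pow(n, 2), Mul(71, n), Mul(Pow(Add(114, n), -1), Add(175, n))) (Function('N')(n) = Add(Add(Pow(n, 2), Mul(71, n)), Mul(Add(n, 175), Pow(Add(n, 114), -1))) = Add(Add(Pow(n, 2), Mul(71, n)), Mul(Add(175, n), Pow(Add(114, n), -1))) = Add(Add(Pow(n, 2), Mul(71, n)), Mul(Pow(Add(114, n), -1), Add(175, n))) = Add(Pow(n, 2), Mul(71, n), Mul(Pow(Add(114, n), -1), Add(175, n))))
Add(Function('d')(-79, 162), Mul(-1, Function('N')(-76))) = Add(Mul(162, Add(45, -79)), Mul(-1, Mul(Pow(Add(114, -76), -1), Add(175, Pow(-76, 3), Mul(185, Pow(-76, 2)), Mul(8095, -76))))) = Add(Mul(162, -34), Mul(-1, Mul(Pow(38, -1), Add(175, -438976, Mul(185, 5776), -615220)))) = Add(-5508, Mul(-1, Mul(Rational(1, 38), Add(175, -438976, 1068560, -615220)))) = Add(-5508, Mul(-1, Mul(Rational(1, 38), 14539))) = Add(-5508, Mul(-1, Rational(14539, 38))) = Add(-5508, Rational(-14539, 38)) = Rational(-223843, 38)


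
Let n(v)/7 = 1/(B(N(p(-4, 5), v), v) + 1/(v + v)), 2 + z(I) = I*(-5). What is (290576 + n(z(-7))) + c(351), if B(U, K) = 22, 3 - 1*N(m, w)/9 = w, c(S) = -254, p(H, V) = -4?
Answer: 421838328/1453 ≈ 2.9032e+5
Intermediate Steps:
N(m, w) = 27 - 9*w
z(I) = -2 - 5*I (z(I) = -2 + I*(-5) = -2 - 5*I)
n(v) = 7/(22 + 1/(2*v)) (n(v) = 7/(22 + 1/(v + v)) = 7/(22 + 1/(2*v)))
(290576 + n(z(-7))) + c(351) = (290576 + 14*(-2 - 5*(-7))/(1 + 44*(-2 - 5*(-7)))) - 254 = (290576 + 14*(-2 + 35)/(1 + 44*(-2 + 35))) - 254 = (290576 + 14*33/(1 + 44*33)) - 254 = (290576 + 14*33/(1 + 1452)) - 254 = (290576 + 14*33/1453) - 254 = (290576 + 14*33*(1/1453)) - 254 = (290576 + 462/1453) - 254 = 422207390/1453 - 254 = 421838328/1453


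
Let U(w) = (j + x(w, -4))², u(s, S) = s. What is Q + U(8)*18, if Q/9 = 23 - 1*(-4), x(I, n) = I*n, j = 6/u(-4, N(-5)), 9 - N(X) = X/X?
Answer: 40887/2 ≈ 20444.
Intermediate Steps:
N(X) = 8 (N(X) = 9 - X/X = 9 - 1*1 = 9 - 1 = 8)
j = -3/2 (j = 6/(-4) = 6*(-¼) = -3/2 ≈ -1.5000)
Q = 243 (Q = 9*(23 - 1*(-4)) = 9*(23 + 4) = 9*27 = 243)
U(w) = (-3/2 - 4*w)² (U(w) = (-3/2 + w*(-4))² = (-3/2 - 4*w)²)
Q + U(8)*18 = 243 + ((3 + 8*8)²/4)*18 = 243 + ((3 + 64)²/4)*18 = 243 + ((¼)*67²)*18 = 243 + ((¼)*4489)*18 = 243 + (4489/4)*18 = 243 + 40401/2 = 40887/2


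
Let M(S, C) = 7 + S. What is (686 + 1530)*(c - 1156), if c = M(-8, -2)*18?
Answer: -2601584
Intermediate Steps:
c = -18 (c = (7 - 8)*18 = -1*18 = -18)
(686 + 1530)*(c - 1156) = (686 + 1530)*(-18 - 1156) = 2216*(-1174) = -2601584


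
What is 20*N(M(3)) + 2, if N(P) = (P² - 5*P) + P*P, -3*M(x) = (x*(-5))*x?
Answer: 7502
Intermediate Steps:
M(x) = 5*x²/3 (M(x) = -x*(-5)*x/3 = -(-5*x)*x/3 = -(-5)*x²/3 = 5*x²/3)
N(P) = -5*P + 2*P² (N(P) = (P² - 5*P) + P² = -5*P + 2*P²)
20*N(M(3)) + 2 = 20*(((5/3)*3²)*(-5 + 2*((5/3)*3²))) + 2 = 20*(((5/3)*9)*(-5 + 2*((5/3)*9))) + 2 = 20*(15*(-5 + 2*15)) + 2 = 20*(15*(-5 + 30)) + 2 = 20*(15*25) + 2 = 20*375 + 2 = 7500 + 2 = 7502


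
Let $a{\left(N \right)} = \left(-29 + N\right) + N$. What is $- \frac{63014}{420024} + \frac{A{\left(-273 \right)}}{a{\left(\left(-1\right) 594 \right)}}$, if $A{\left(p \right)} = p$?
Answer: $\frac{18989257}{255584604} \approx 0.074297$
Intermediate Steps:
$a{\left(N \right)} = -29 + 2 N$
$- \frac{63014}{420024} + \frac{A{\left(-273 \right)}}{a{\left(\left(-1\right) 594 \right)}} = - \frac{63014}{420024} - \frac{273}{-29 + 2 \left(\left(-1\right) 594\right)} = \left(-63014\right) \frac{1}{420024} - \frac{273}{-29 + 2 \left(-594\right)} = - \frac{31507}{210012} - \frac{273}{-29 - 1188} = - \frac{31507}{210012} - \frac{273}{-1217} = - \frac{31507}{210012} - - \frac{273}{1217} = - \frac{31507}{210012} + \frac{273}{1217} = \frac{18989257}{255584604}$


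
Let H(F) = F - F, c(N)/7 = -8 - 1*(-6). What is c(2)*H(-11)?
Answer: 0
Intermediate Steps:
c(N) = -14 (c(N) = 7*(-8 - 1*(-6)) = 7*(-8 + 6) = 7*(-2) = -14)
H(F) = 0
c(2)*H(-11) = -14*0 = 0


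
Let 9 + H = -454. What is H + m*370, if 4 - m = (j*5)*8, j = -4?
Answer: 60217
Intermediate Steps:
H = -463 (H = -9 - 454 = -463)
m = 164 (m = 4 - (-4*5)*8 = 4 - (-20)*8 = 4 - 1*(-160) = 4 + 160 = 164)
H + m*370 = -463 + 164*370 = -463 + 60680 = 60217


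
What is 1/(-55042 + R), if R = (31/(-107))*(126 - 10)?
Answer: -107/5893090 ≈ -1.8157e-5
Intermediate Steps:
R = -3596/107 (R = (31*(-1/107))*116 = -31/107*116 = -3596/107 ≈ -33.607)
1/(-55042 + R) = 1/(-55042 - 3596/107) = 1/(-5893090/107) = -107/5893090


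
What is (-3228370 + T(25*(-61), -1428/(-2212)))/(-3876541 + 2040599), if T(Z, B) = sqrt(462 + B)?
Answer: 1614185/917971 - 3*sqrt(320819)/145039418 ≈ 1.7584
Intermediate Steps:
(-3228370 + T(25*(-61), -1428/(-2212)))/(-3876541 + 2040599) = (-3228370 + sqrt(462 - 1428/(-2212)))/(-3876541 + 2040599) = (-3228370 + sqrt(462 - 1428*(-1/2212)))/(-1835942) = (-3228370 + sqrt(462 + 51/79))*(-1/1835942) = (-3228370 + sqrt(36549/79))*(-1/1835942) = (-3228370 + 3*sqrt(320819)/79)*(-1/1835942) = 1614185/917971 - 3*sqrt(320819)/145039418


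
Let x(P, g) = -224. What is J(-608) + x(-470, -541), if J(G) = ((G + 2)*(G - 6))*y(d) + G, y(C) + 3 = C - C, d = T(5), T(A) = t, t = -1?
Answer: -1117084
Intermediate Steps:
T(A) = -1
d = -1
y(C) = -3 (y(C) = -3 + (C - C) = -3 + 0 = -3)
J(G) = G - 3*(-6 + G)*(2 + G) (J(G) = ((G + 2)*(G - 6))*(-3) + G = ((2 + G)*(-6 + G))*(-3) + G = ((-6 + G)*(2 + G))*(-3) + G = -3*(-6 + G)*(2 + G) + G = G - 3*(-6 + G)*(2 + G))
J(-608) + x(-470, -541) = (36 - 3*(-608)**2 + 13*(-608)) - 224 = (36 - 3*369664 - 7904) - 224 = (36 - 1108992 - 7904) - 224 = -1116860 - 224 = -1117084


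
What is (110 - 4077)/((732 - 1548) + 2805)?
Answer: -3967/1989 ≈ -1.9945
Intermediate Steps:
(110 - 4077)/((732 - 1548) + 2805) = -3967/(-816 + 2805) = -3967/1989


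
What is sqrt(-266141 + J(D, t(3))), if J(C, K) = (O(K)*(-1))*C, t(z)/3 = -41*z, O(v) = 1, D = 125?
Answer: 7*I*sqrt(5434) ≈ 516.01*I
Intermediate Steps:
t(z) = -123*z (t(z) = 3*(-41*z) = -123*z)
J(C, K) = -C (J(C, K) = (1*(-1))*C = -C)
sqrt(-266141 + J(D, t(3))) = sqrt(-266141 - 1*125) = sqrt(-266141 - 125) = sqrt(-266266) = 7*I*sqrt(5434)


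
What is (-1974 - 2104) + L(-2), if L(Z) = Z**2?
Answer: -4074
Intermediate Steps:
(-1974 - 2104) + L(-2) = (-1974 - 2104) + (-2)**2 = -4078 + 4 = -4074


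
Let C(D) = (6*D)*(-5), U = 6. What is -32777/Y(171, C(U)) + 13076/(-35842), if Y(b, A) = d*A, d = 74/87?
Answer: 17005473173/79569240 ≈ 213.72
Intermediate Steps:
d = 74/87 (d = 74*(1/87) = 74/87 ≈ 0.85057)
C(D) = -30*D
Y(b, A) = 74*A/87
-32777/Y(171, C(U)) + 13076/(-35842) = -32777/(74*(-30*6)/87) + 13076/(-35842) = -32777/((74/87)*(-180)) + 13076*(-1/35842) = -32777/(-4440/29) - 6538/17921 = -32777*(-29/4440) - 6538/17921 = 950533/4440 - 6538/17921 = 17005473173/79569240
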